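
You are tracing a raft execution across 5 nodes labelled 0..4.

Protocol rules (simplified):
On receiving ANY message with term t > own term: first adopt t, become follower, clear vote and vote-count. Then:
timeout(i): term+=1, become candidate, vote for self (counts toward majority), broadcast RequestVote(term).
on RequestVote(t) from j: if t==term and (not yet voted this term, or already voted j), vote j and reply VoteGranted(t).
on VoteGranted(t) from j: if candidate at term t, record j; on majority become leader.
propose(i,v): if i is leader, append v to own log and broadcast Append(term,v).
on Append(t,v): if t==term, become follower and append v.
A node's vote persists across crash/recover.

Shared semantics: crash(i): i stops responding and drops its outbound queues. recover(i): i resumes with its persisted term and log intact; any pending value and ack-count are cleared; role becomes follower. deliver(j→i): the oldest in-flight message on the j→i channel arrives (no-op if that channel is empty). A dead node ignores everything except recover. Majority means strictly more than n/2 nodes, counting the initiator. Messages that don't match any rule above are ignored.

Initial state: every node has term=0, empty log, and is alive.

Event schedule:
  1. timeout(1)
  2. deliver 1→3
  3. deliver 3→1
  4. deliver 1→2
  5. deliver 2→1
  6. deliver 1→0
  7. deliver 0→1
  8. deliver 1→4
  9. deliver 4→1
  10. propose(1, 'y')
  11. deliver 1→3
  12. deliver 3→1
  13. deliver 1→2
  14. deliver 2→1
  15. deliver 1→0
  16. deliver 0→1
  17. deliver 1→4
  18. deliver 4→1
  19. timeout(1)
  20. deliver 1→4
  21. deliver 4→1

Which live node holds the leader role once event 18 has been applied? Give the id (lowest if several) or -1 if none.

1

step 1 timeout(1): 1={cand,t=1,log=-}
step 2 deliver 1→3: 3={foll,t=1,log=-}
step 3 deliver 3→1: —
step 4 deliver 1→2: 2={foll,t=1,log=-}
step 5 deliver 2→1: 1={lead,t=1,log=-}
step 6 deliver 1→0: 0={foll,t=1,log=-}
step 7 deliver 0→1: —
step 8 deliver 1→4: 4={foll,t=1,log=-}
step 9 deliver 4→1: —
step 10 propose(1,'y'): 1={lead,t=1,log=y}
step 11 deliver 1→3: 3={foll,t=1,log=y}
step 12 deliver 3→1: —
step 13 deliver 1→2: 2={foll,t=1,log=y}
step 14 deliver 2→1: —
step 15 deliver 1→0: 0={foll,t=1,log=y}
step 16 deliver 0→1: —
step 17 deliver 1→4: 4={foll,t=1,log=y}
step 18 deliver 4→1: —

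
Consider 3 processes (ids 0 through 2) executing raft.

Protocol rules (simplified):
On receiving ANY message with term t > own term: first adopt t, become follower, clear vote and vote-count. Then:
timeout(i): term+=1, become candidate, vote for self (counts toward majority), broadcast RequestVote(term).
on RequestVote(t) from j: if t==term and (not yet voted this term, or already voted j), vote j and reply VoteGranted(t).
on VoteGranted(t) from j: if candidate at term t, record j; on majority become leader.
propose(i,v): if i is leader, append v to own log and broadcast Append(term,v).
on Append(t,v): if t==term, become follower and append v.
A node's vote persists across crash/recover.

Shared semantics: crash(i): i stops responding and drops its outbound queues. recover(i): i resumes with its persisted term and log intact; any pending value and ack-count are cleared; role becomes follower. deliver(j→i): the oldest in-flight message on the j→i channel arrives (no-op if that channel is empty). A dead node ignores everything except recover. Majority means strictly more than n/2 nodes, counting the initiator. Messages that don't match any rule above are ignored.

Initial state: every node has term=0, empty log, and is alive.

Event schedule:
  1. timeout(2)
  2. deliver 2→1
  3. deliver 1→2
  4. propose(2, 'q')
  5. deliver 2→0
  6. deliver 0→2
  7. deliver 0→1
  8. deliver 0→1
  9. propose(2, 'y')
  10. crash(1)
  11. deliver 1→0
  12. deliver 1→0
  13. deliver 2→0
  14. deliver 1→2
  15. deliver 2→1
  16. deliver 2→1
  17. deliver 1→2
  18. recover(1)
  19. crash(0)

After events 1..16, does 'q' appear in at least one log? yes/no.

step 1 timeout(2): 2={cand,t=1,log=-}
step 2 deliver 2→1: 1={foll,t=1,log=-}
step 3 deliver 1→2: 2={lead,t=1,log=-}
step 4 propose(2,'q'): 2={lead,t=1,log=q}
step 5 deliver 2→0: 0={foll,t=1,log=-}
step 6 deliver 0→2: —
step 7 deliver 0→1: —
step 8 deliver 0→1: —
step 9 propose(2,'y'): 2={lead,t=1,log=q,y}
step 10 crash(1): 1={✗foll,t=1,log=-}
step 11 deliver 1→0: —
step 12 deliver 1→0: —
step 13 deliver 2→0: 0={foll,t=1,log=q}
step 14 deliver 1→2: —
step 15 deliver 2→1: —
step 16 deliver 2→1: —

yes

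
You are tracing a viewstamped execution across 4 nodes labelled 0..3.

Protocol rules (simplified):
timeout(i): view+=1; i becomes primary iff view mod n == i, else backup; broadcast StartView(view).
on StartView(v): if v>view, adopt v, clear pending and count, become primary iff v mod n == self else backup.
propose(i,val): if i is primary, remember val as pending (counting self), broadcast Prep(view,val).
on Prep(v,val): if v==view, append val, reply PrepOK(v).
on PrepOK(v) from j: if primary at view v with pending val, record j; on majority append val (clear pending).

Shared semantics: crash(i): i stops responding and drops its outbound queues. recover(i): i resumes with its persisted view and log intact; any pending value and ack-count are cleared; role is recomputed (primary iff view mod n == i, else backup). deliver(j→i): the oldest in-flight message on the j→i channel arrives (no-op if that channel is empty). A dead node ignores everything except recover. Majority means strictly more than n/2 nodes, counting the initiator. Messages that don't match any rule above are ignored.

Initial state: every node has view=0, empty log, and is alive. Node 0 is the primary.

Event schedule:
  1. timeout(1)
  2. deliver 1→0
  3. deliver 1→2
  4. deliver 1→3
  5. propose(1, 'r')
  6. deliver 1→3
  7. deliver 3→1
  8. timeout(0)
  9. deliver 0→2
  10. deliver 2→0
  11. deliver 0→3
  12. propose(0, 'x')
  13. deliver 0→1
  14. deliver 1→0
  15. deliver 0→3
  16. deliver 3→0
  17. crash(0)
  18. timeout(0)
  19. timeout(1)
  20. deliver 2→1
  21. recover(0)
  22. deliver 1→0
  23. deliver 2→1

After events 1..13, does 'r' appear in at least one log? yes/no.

1. timeout(1):  <1:prim v1 ->
2. deliver 1→0:  <0:back v1 ->
3. deliver 1→2:  <2:back v1 ->
4. deliver 1→3:  <3:back v1 ->
5. propose(1,'r'):  nop
6. deliver 1→3:  <3:back v1 r>
7. deliver 3→1:  nop
8. timeout(0):  <0:back v2 ->
9. deliver 0→2:  <2:prim v2 ->
10. deliver 2→0:  nop
11. deliver 0→3:  <3:back v2 r>
12. propose(0,'x'):  nop
13. deliver 0→1:  <1:back v2 ->

yes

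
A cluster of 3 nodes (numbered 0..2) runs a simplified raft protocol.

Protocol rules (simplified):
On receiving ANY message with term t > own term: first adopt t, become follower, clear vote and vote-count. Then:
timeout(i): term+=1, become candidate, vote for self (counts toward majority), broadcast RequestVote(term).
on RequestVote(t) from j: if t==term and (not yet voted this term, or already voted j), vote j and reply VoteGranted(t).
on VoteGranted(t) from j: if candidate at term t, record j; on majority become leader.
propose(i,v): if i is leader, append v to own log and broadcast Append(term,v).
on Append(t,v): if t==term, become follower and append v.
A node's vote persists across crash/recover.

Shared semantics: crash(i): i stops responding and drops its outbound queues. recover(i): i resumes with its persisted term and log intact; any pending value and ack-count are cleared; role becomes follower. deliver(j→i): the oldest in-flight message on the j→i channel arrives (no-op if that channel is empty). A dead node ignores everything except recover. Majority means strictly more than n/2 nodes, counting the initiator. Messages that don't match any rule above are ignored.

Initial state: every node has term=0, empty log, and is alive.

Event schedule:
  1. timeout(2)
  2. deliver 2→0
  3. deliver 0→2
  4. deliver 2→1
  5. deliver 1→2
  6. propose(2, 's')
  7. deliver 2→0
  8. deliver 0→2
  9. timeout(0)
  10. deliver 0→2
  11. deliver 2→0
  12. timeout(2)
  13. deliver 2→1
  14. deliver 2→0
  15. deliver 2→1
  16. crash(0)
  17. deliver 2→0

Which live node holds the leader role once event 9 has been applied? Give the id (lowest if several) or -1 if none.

2

[1] timeout(2) → N2(cand t1 [-])
[2] deliver 2→0 → N0(foll t1 [-])
[3] deliver 0→2 → N2(lead t1 [-])
[4] deliver 2→1 → N1(foll t1 [-])
[5] deliver 1→2 → ∅
[6] propose(2,'s') → N2(lead t1 [s])
[7] deliver 2→0 → N0(foll t1 [s])
[8] deliver 0→2 → ∅
[9] timeout(0) → N0(cand t2 [s])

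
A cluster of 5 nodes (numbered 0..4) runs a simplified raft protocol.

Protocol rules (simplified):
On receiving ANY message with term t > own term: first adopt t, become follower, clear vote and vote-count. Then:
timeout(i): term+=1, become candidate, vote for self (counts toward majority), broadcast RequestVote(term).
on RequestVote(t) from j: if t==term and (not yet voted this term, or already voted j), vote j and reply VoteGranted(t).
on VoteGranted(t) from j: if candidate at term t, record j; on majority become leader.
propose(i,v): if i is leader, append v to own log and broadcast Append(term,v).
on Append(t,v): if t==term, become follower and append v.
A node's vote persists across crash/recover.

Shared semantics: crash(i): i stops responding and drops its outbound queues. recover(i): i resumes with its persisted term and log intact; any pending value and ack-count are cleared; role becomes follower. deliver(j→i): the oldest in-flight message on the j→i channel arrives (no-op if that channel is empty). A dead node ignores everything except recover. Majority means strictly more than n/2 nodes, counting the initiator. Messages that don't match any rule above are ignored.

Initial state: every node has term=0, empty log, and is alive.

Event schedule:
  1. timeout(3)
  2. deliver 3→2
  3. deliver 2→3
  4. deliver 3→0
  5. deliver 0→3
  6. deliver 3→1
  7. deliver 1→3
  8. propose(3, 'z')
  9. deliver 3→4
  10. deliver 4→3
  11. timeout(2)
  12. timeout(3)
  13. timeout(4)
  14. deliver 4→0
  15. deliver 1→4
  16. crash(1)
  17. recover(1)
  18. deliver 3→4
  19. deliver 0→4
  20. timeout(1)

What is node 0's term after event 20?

2

[1] timeout(3) → N3(cand t1 [-])
[2] deliver 3→2 → N2(foll t1 [-])
[3] deliver 2→3 → ∅
[4] deliver 3→0 → N0(foll t1 [-])
[5] deliver 0→3 → N3(lead t1 [-])
[6] deliver 3→1 → N1(foll t1 [-])
[7] deliver 1→3 → ∅
[8] propose(3,'z') → N3(lead t1 [z])
[9] deliver 3→4 → N4(foll t1 [-])
[10] deliver 4→3 → ∅
[11] timeout(2) → N2(cand t2 [-])
[12] timeout(3) → N3(cand t2 [z])
[13] timeout(4) → N4(cand t2 [-])
[14] deliver 4→0 → N0(foll t2 [-])
[15] deliver 1→4 → ∅
[16] crash(1) → N1(✗foll t1 [-])
[17] recover(1) → N1(foll t1 [-])
[18] deliver 3→4 → ∅
[19] deliver 0→4 → ∅
[20] timeout(1) → N1(cand t2 [-])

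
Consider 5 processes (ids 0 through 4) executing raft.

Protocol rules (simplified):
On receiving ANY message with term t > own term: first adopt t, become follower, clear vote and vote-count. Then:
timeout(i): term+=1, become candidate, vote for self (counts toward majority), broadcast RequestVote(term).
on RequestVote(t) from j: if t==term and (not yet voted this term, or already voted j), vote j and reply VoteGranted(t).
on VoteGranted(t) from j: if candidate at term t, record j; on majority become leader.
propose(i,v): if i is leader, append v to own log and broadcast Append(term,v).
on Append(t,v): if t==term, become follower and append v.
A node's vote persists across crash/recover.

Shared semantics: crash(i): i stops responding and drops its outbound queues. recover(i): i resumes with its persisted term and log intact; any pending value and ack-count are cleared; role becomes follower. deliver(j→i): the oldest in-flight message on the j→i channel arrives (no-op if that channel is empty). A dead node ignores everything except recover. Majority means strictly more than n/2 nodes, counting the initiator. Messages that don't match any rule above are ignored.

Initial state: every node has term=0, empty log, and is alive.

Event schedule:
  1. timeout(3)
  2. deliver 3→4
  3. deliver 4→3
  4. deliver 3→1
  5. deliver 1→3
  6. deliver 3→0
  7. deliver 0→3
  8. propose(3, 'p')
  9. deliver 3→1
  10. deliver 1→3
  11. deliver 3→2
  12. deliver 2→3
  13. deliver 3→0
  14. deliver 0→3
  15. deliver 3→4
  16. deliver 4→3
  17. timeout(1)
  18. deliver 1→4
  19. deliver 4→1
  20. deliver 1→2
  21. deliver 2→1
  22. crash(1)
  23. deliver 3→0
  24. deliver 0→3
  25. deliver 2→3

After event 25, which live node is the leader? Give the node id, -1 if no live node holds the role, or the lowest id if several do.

3

1. timeout(3):  <3:cand t1 ->
2. deliver 3→4:  <4:foll t1 ->
3. deliver 4→3:  nop
4. deliver 3→1:  <1:foll t1 ->
5. deliver 1→3:  <3:lead t1 ->
6. deliver 3→0:  <0:foll t1 ->
7. deliver 0→3:  nop
8. propose(3,'p'):  <3:lead t1 p>
9. deliver 3→1:  <1:foll t1 p>
10. deliver 1→3:  nop
11. deliver 3→2:  <2:foll t1 ->
12. deliver 2→3:  nop
13. deliver 3→0:  <0:foll t1 p>
14. deliver 0→3:  nop
15. deliver 3→4:  <4:foll t1 p>
16. deliver 4→3:  nop
17. timeout(1):  <1:cand t2 p>
18. deliver 1→4:  <4:foll t2 p>
19. deliver 4→1:  nop
20. deliver 1→2:  <2:foll t2 ->
21. deliver 2→1:  <1:lead t2 p>
22. crash(1):  <1:✗lead t2 p>
23. deliver 3→0:  nop
24. deliver 0→3:  nop
25. deliver 2→3:  nop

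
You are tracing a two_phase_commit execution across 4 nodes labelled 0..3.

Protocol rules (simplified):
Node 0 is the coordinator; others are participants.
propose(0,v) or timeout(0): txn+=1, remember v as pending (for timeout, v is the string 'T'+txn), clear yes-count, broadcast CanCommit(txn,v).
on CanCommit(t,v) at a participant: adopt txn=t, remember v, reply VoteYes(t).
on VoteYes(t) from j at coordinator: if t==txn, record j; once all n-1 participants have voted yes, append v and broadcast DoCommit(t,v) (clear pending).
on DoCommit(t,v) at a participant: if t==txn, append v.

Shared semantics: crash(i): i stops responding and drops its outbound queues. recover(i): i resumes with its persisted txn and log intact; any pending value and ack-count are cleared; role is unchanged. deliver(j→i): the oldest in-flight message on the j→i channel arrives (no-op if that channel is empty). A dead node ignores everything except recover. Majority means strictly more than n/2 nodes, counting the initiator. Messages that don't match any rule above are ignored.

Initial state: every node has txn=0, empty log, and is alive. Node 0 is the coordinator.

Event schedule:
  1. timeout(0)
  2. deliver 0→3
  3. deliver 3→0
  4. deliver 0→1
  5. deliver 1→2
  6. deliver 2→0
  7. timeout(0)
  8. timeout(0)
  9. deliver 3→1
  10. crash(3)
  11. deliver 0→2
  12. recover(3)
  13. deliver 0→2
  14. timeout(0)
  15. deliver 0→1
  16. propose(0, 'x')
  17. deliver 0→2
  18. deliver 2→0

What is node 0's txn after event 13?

3

[1] timeout(0) → N0(coor t1 [-])
[2] deliver 0→3 → N3(part t1 [-])
[3] deliver 3→0 → ∅
[4] deliver 0→1 → N1(part t1 [-])
[5] deliver 1→2 → ∅
[6] deliver 2→0 → ∅
[7] timeout(0) → N0(coor t2 [-])
[8] timeout(0) → N0(coor t3 [-])
[9] deliver 3→1 → ∅
[10] crash(3) → N3(✗part t1 [-])
[11] deliver 0→2 → N2(part t1 [-])
[12] recover(3) → N3(part t1 [-])
[13] deliver 0→2 → N2(part t2 [-])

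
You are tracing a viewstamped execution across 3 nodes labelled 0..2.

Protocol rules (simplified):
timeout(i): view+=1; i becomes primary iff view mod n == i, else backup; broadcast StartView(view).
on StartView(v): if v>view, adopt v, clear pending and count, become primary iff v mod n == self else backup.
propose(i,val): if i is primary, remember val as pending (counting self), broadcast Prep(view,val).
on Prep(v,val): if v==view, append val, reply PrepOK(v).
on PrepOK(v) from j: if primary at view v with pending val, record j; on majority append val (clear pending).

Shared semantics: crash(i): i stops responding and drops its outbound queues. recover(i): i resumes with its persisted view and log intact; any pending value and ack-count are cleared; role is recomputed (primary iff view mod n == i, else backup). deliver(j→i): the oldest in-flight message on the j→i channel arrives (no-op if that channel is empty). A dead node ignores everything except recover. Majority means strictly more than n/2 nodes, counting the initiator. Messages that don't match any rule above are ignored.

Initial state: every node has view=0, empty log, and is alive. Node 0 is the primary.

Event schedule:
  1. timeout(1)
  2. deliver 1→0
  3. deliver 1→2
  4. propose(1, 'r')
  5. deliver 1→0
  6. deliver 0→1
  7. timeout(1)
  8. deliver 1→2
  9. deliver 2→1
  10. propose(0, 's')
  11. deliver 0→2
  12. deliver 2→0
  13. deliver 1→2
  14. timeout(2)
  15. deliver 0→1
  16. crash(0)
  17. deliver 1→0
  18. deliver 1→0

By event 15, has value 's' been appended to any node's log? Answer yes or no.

e1 timeout(1): 1[prim,v=1,-]
e2 deliver 1→0: 0[back,v=1,-]
e3 deliver 1→2: 2[back,v=1,-]
e4 propose(1,'r'): ·
e5 deliver 1→0: 0[back,v=1,r]
e6 deliver 0→1: 1[prim,v=1,r]
e7 timeout(1): 1[back,v=2,r]
e8 deliver 1→2: 2[back,v=1,r]
e9 deliver 2→1: ·
e10 propose(0,'s'): ·
e11 deliver 0→2: ·
e12 deliver 2→0: ·
e13 deliver 1→2: 2[prim,v=2,r]
e14 timeout(2): 2[back,v=3,r]
e15 deliver 0→1: ·

no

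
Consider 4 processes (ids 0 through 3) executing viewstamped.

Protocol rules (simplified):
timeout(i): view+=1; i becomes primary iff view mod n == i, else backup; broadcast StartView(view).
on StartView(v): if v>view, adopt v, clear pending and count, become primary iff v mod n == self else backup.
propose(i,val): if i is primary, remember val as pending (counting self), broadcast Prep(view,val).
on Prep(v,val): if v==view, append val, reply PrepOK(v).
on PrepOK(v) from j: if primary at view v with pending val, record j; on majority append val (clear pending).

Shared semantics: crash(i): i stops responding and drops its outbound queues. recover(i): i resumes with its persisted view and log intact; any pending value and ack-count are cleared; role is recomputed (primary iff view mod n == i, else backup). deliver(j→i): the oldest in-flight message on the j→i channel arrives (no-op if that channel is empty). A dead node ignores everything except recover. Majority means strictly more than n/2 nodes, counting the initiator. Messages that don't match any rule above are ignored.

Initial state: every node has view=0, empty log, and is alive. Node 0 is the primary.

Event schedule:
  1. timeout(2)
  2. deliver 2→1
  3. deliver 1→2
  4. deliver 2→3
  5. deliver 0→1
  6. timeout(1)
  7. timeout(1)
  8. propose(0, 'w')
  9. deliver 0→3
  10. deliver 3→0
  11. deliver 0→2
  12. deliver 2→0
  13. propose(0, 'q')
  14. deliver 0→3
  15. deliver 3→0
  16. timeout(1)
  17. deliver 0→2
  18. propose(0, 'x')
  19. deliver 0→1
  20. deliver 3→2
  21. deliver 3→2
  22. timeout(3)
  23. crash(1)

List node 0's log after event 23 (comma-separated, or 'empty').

empty

e1 timeout(2): 2[back,v=1,-]
e2 deliver 2→1: 1[prim,v=1,-]
e3 deliver 1→2: ·
e4 deliver 2→3: 3[back,v=1,-]
e5 deliver 0→1: ·
e6 timeout(1): 1[back,v=2,-]
e7 timeout(1): 1[back,v=3,-]
e8 propose(0,'w'): ·
e9 deliver 0→3: ·
e10 deliver 3→0: ·
e11 deliver 0→2: ·
e12 deliver 2→0: 0[back,v=1,-]
e13 propose(0,'q'): ·
e14 deliver 0→3: ·
e15 deliver 3→0: ·
e16 timeout(1): 1[back,v=4,-]
e17 deliver 0→2: ·
e18 propose(0,'x'): ·
e19 deliver 0→1: ·
e20 deliver 3→2: ·
e21 deliver 3→2: ·
e22 timeout(3): 3[back,v=2,-]
e23 crash(1): 1[✗back,v=4,-]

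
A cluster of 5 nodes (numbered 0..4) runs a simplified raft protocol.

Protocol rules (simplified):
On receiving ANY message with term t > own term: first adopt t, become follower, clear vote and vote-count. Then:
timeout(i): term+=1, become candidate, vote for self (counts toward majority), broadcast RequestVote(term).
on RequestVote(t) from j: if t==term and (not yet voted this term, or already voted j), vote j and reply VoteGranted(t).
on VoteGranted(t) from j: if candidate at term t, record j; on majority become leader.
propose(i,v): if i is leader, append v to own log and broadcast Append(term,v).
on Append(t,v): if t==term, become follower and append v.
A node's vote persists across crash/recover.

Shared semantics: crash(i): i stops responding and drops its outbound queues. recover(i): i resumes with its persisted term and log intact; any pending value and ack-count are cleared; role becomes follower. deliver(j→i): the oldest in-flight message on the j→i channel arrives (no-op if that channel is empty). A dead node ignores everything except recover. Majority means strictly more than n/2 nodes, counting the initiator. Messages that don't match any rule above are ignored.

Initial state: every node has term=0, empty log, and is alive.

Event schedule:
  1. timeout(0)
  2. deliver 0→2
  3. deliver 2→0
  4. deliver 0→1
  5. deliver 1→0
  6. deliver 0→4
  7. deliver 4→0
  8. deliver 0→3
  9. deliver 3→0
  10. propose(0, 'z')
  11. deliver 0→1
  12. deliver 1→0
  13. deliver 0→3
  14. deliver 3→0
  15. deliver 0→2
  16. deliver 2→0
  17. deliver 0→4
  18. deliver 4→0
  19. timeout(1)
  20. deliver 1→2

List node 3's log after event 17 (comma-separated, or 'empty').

z

e1 timeout(0): 0[cand,t=1,-]
e2 deliver 0→2: 2[foll,t=1,-]
e3 deliver 2→0: ·
e4 deliver 0→1: 1[foll,t=1,-]
e5 deliver 1→0: 0[lead,t=1,-]
e6 deliver 0→4: 4[foll,t=1,-]
e7 deliver 4→0: ·
e8 deliver 0→3: 3[foll,t=1,-]
e9 deliver 3→0: ·
e10 propose(0,'z'): 0[lead,t=1,z]
e11 deliver 0→1: 1[foll,t=1,z]
e12 deliver 1→0: ·
e13 deliver 0→3: 3[foll,t=1,z]
e14 deliver 3→0: ·
e15 deliver 0→2: 2[foll,t=1,z]
e16 deliver 2→0: ·
e17 deliver 0→4: 4[foll,t=1,z]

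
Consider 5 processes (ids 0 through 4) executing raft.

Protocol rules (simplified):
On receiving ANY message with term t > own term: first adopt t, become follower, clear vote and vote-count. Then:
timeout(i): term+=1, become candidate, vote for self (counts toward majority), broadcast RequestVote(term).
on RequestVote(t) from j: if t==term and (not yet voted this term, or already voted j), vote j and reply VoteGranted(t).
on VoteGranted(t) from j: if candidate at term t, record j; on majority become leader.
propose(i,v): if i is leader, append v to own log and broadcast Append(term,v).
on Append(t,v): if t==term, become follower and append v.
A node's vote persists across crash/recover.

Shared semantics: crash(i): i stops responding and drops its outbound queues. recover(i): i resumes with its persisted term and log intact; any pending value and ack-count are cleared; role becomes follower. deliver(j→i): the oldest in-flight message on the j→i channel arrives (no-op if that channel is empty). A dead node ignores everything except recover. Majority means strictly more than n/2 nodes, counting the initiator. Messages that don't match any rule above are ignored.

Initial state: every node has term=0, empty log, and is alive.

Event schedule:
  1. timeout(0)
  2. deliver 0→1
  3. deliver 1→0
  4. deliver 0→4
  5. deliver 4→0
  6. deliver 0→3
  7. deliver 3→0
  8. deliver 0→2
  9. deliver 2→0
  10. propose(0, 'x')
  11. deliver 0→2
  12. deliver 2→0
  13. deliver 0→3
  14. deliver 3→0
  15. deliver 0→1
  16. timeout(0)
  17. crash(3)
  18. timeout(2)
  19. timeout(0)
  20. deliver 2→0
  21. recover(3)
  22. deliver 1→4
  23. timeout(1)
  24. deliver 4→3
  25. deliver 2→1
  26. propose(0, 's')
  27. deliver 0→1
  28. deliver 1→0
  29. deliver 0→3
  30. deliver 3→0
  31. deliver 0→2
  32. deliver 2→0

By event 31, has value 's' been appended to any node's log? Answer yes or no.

[1] timeout(0) → N0(cand t1 [-])
[2] deliver 0→1 → N1(foll t1 [-])
[3] deliver 1→0 → ∅
[4] deliver 0→4 → N4(foll t1 [-])
[5] deliver 4→0 → N0(lead t1 [-])
[6] deliver 0→3 → N3(foll t1 [-])
[7] deliver 3→0 → ∅
[8] deliver 0→2 → N2(foll t1 [-])
[9] deliver 2→0 → ∅
[10] propose(0,'x') → N0(lead t1 [x])
[11] deliver 0→2 → N2(foll t1 [x])
[12] deliver 2→0 → ∅
[13] deliver 0→3 → N3(foll t1 [x])
[14] deliver 3→0 → ∅
[15] deliver 0→1 → N1(foll t1 [x])
[16] timeout(0) → N0(cand t2 [x])
[17] crash(3) → N3(✗foll t1 [x])
[18] timeout(2) → N2(cand t2 [x])
[19] timeout(0) → N0(cand t3 [x])
[20] deliver 2→0 → ∅
[21] recover(3) → N3(foll t1 [x])
[22] deliver 1→4 → ∅
[23] timeout(1) → N1(cand t2 [x])
[24] deliver 4→3 → ∅
[25] deliver 2→1 → ∅
[26] propose(0,'s') → ∅
[27] deliver 0→1 → ∅
[28] deliver 1→0 → ∅
[29] deliver 0→3 → N3(foll t2 [x])
[30] deliver 3→0 → ∅
[31] deliver 0→2 → ∅

no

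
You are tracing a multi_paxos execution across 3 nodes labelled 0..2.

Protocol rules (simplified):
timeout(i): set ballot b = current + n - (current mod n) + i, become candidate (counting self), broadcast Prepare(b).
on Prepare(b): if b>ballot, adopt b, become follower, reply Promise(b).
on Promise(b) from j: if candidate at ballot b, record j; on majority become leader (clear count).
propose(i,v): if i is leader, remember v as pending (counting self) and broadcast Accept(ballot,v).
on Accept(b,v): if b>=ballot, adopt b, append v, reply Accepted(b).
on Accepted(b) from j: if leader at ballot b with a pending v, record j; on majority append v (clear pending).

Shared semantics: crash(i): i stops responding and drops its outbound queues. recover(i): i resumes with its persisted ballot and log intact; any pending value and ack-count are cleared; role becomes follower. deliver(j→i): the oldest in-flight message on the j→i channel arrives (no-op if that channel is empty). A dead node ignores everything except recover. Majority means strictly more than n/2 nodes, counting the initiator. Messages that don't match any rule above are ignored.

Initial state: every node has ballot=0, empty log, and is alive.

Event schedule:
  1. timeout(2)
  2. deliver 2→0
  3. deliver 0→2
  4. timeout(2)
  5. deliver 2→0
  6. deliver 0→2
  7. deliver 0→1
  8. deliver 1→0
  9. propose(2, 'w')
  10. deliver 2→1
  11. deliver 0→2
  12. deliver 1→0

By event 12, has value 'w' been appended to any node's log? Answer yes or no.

no

e1 timeout(2): 2[cand,b=5,-]
e2 deliver 2→0: 0[foll,b=5,-]
e3 deliver 0→2: 2[lead,b=5,-]
e4 timeout(2): 2[cand,b=8,-]
e5 deliver 2→0: 0[foll,b=8,-]
e6 deliver 0→2: 2[lead,b=8,-]
e7 deliver 0→1: ·
e8 deliver 1→0: ·
e9 propose(2,'w'): ·
e10 deliver 2→1: 1[foll,b=5,-]
e11 deliver 0→2: ·
e12 deliver 1→0: ·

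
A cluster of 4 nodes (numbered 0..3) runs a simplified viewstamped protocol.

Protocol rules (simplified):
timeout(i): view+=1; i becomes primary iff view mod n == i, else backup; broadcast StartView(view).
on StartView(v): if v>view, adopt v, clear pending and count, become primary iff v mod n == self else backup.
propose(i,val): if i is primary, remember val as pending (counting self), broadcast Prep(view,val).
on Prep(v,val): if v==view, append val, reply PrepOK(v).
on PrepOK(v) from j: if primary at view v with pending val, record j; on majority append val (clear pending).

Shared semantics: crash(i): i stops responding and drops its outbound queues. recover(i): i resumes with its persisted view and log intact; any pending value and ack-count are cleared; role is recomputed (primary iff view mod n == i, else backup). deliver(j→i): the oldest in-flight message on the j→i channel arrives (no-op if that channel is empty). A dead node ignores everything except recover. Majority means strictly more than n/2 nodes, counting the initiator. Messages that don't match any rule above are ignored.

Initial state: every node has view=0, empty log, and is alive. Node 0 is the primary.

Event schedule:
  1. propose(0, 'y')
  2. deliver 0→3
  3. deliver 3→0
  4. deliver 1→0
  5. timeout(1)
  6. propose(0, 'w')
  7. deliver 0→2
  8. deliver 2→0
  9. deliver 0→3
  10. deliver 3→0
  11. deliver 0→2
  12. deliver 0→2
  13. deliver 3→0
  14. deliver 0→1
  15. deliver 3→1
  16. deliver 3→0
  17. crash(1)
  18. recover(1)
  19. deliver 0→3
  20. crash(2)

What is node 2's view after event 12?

1. propose(0,'y'):  nop
2. deliver 0→3:  <3:back v0 y>
3. deliver 3→0:  nop
4. deliver 1→0:  nop
5. timeout(1):  <1:prim v1 ->
6. propose(0,'w'):  nop
7. deliver 0→2:  <2:back v0 y>
8. deliver 2→0:  nop
9. deliver 0→3:  <3:back v0 y,w>
10. deliver 3→0:  <0:prim v0 w>
11. deliver 0→2:  <2:back v0 y,w>
12. deliver 0→2:  nop

0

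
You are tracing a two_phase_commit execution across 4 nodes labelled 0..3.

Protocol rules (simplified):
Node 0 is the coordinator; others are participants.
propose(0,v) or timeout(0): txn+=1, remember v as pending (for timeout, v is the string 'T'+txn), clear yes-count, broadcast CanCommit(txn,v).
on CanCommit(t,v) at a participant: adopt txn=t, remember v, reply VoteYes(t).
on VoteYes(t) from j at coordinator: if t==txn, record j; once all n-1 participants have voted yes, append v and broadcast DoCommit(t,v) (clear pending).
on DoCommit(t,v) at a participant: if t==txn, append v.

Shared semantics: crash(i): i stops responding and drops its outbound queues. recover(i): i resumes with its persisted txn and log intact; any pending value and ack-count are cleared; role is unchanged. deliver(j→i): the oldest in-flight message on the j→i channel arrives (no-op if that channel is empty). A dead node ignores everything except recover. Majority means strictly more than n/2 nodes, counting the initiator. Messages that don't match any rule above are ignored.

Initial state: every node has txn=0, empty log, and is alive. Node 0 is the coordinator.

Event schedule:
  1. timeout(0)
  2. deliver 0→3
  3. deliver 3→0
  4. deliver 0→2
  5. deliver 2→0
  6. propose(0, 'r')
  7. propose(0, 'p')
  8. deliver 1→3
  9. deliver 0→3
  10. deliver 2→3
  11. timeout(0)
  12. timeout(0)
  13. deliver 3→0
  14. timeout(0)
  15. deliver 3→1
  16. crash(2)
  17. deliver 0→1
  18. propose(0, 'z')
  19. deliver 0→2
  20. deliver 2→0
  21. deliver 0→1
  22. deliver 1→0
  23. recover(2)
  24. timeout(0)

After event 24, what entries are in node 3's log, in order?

empty

e1 timeout(0): 0[coor,t=1,-]
e2 deliver 0→3: 3[part,t=1,-]
e3 deliver 3→0: ·
e4 deliver 0→2: 2[part,t=1,-]
e5 deliver 2→0: ·
e6 propose(0,'r'): 0[coor,t=2,-]
e7 propose(0,'p'): 0[coor,t=3,-]
e8 deliver 1→3: ·
e9 deliver 0→3: 3[part,t=2,-]
e10 deliver 2→3: ·
e11 timeout(0): 0[coor,t=4,-]
e12 timeout(0): 0[coor,t=5,-]
e13 deliver 3→0: ·
e14 timeout(0): 0[coor,t=6,-]
e15 deliver 3→1: ·
e16 crash(2): 2[✗part,t=1,-]
e17 deliver 0→1: 1[part,t=1,-]
e18 propose(0,'z'): 0[coor,t=7,-]
e19 deliver 0→2: ·
e20 deliver 2→0: ·
e21 deliver 0→1: 1[part,t=2,-]
e22 deliver 1→0: ·
e23 recover(2): 2[part,t=1,-]
e24 timeout(0): 0[coor,t=8,-]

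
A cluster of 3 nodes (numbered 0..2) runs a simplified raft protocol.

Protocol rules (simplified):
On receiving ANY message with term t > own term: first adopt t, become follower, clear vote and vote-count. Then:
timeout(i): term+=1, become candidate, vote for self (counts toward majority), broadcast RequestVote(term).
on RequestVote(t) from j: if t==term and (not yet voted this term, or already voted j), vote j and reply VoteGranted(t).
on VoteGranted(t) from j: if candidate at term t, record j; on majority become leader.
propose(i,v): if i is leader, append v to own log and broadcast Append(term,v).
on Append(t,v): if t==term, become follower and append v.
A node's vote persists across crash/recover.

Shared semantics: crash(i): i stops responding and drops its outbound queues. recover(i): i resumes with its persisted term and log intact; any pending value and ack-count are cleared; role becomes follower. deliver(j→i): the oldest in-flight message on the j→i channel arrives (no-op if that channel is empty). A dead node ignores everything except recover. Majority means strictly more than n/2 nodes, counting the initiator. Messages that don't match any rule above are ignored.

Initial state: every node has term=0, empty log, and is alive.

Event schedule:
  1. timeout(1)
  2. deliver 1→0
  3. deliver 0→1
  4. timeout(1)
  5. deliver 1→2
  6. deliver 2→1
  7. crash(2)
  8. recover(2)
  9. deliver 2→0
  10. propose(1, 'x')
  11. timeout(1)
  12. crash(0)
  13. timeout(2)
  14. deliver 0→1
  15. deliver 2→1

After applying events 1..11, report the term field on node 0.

[1] timeout(1) → N1(cand t1 [-])
[2] deliver 1→0 → N0(foll t1 [-])
[3] deliver 0→1 → N1(lead t1 [-])
[4] timeout(1) → N1(cand t2 [-])
[5] deliver 1→2 → N2(foll t1 [-])
[6] deliver 2→1 → ∅
[7] crash(2) → N2(✗foll t1 [-])
[8] recover(2) → N2(foll t1 [-])
[9] deliver 2→0 → ∅
[10] propose(1,'x') → ∅
[11] timeout(1) → N1(cand t3 [-])

1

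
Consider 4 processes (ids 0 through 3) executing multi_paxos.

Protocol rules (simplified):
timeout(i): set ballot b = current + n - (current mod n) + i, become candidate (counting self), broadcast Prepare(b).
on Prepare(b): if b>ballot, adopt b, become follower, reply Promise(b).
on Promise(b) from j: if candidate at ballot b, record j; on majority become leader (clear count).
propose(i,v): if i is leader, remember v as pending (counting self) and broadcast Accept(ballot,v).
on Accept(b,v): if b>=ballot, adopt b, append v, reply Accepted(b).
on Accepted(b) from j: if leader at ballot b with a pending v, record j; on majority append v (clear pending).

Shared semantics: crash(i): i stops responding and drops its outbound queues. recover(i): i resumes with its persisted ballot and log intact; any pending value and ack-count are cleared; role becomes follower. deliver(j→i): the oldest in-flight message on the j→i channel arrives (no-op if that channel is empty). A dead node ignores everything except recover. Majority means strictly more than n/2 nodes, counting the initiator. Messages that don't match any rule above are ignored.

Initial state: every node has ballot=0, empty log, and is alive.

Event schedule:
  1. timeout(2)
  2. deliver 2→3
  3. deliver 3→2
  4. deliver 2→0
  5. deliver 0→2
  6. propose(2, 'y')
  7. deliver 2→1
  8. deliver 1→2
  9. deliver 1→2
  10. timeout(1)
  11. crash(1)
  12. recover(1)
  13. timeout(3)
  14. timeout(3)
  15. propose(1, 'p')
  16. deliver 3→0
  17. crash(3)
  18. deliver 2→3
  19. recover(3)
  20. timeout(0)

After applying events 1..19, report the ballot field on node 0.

11

e1 timeout(2): 2[cand,b=6,-]
e2 deliver 2→3: 3[foll,b=6,-]
e3 deliver 3→2: ·
e4 deliver 2→0: 0[foll,b=6,-]
e5 deliver 0→2: 2[lead,b=6,-]
e6 propose(2,'y'): ·
e7 deliver 2→1: 1[foll,b=6,-]
e8 deliver 1→2: ·
e9 deliver 1→2: ·
e10 timeout(1): 1[cand,b=9,-]
e11 crash(1): 1[✗cand,b=9,-]
e12 recover(1): 1[foll,b=9,-]
e13 timeout(3): 3[cand,b=11,-]
e14 timeout(3): 3[cand,b=15,-]
e15 propose(1,'p'): ·
e16 deliver 3→0: 0[foll,b=11,-]
e17 crash(3): 3[✗cand,b=15,-]
e18 deliver 2→3: ·
e19 recover(3): 3[foll,b=15,-]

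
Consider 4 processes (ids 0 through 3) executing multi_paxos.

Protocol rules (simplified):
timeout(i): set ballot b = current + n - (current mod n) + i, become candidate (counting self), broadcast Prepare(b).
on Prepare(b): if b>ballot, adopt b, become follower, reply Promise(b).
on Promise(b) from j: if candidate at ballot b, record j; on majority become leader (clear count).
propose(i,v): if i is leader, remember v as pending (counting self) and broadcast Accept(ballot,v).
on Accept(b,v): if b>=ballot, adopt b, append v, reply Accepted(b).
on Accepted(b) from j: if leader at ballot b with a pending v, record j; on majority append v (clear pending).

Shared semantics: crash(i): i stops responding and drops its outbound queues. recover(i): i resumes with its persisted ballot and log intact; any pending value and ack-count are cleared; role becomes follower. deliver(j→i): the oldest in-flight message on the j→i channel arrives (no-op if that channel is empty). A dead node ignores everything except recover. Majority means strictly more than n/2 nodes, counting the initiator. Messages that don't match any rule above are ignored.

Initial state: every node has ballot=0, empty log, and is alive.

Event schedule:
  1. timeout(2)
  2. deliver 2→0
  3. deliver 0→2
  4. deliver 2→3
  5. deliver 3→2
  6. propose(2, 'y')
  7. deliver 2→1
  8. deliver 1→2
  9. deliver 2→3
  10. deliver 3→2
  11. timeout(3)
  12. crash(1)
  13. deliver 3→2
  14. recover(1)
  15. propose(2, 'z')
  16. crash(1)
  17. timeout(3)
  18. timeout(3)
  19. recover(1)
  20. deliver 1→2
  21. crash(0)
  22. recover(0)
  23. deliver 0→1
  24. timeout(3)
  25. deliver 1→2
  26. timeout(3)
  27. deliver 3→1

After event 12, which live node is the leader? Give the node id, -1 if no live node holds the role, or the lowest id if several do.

2

[1] timeout(2) → N2(cand b6 [-])
[2] deliver 2→0 → N0(foll b6 [-])
[3] deliver 0→2 → ∅
[4] deliver 2→3 → N3(foll b6 [-])
[5] deliver 3→2 → N2(lead b6 [-])
[6] propose(2,'y') → ∅
[7] deliver 2→1 → N1(foll b6 [-])
[8] deliver 1→2 → ∅
[9] deliver 2→3 → N3(foll b6 [y])
[10] deliver 3→2 → ∅
[11] timeout(3) → N3(cand b11 [y])
[12] crash(1) → N1(✗foll b6 [-])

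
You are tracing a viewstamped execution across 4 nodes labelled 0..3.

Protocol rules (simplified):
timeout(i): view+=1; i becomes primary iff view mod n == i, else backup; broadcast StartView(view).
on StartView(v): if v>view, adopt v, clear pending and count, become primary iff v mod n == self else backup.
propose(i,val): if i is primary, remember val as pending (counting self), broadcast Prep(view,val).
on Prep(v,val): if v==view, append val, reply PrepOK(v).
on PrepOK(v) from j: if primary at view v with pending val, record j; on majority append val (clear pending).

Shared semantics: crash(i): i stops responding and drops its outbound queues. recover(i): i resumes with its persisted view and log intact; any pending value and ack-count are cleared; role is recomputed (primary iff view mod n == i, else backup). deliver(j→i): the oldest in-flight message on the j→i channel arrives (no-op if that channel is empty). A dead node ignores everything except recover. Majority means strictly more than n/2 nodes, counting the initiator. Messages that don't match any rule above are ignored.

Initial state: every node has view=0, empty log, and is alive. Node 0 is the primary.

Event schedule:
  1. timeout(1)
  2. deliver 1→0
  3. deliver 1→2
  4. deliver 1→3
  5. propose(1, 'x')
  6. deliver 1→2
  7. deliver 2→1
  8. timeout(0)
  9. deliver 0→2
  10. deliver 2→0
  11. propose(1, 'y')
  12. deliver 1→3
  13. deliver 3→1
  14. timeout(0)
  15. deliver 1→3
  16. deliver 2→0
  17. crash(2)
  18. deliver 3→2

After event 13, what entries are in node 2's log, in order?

x

1. timeout(1):  <1:prim v1 ->
2. deliver 1→0:  <0:back v1 ->
3. deliver 1→2:  <2:back v1 ->
4. deliver 1→3:  <3:back v1 ->
5. propose(1,'x'):  nop
6. deliver 1→2:  <2:back v1 x>
7. deliver 2→1:  nop
8. timeout(0):  <0:back v2 ->
9. deliver 0→2:  <2:prim v2 x>
10. deliver 2→0:  nop
11. propose(1,'y'):  nop
12. deliver 1→3:  <3:back v1 x>
13. deliver 3→1:  nop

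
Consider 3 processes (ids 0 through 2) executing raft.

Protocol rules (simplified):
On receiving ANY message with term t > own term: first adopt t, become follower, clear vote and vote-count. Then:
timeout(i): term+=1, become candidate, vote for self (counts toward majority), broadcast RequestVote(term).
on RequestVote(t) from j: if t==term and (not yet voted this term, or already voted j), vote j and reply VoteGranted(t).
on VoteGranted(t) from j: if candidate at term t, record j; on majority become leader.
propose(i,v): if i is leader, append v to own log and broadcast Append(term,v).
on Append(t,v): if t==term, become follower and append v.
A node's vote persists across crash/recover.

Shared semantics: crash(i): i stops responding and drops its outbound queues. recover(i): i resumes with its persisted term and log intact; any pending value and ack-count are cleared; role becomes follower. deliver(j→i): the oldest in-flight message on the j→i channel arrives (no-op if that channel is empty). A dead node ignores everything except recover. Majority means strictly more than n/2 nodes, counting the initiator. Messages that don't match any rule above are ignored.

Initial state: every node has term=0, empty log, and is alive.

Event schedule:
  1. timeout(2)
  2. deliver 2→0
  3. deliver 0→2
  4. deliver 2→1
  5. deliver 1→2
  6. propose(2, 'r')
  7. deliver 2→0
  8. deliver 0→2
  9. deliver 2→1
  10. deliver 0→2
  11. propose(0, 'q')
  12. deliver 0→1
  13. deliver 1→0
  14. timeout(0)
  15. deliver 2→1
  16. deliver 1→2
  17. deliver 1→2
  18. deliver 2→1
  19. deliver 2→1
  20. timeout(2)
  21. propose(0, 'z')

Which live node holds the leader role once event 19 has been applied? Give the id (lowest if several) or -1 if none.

step 1 timeout(2): 2={cand,t=1,log=-}
step 2 deliver 2→0: 0={foll,t=1,log=-}
step 3 deliver 0→2: 2={lead,t=1,log=-}
step 4 deliver 2→1: 1={foll,t=1,log=-}
step 5 deliver 1→2: —
step 6 propose(2,'r'): 2={lead,t=1,log=r}
step 7 deliver 2→0: 0={foll,t=1,log=r}
step 8 deliver 0→2: —
step 9 deliver 2→1: 1={foll,t=1,log=r}
step 10 deliver 0→2: —
step 11 propose(0,'q'): —
step 12 deliver 0→1: —
step 13 deliver 1→0: —
step 14 timeout(0): 0={cand,t=2,log=r}
step 15 deliver 2→1: —
step 16 deliver 1→2: —
step 17 deliver 1→2: —
step 18 deliver 2→1: —
step 19 deliver 2→1: —

2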